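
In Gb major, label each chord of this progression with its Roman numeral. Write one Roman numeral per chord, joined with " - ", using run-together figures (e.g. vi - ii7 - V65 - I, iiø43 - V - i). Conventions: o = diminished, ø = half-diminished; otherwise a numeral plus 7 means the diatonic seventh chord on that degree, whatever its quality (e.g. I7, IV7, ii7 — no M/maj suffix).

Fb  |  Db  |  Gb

bVII - V - I

Fb: Fb with this quality isn't in the key; it's bVII, borrowed from the parallel minor.
Db has root Db, degree 5 in Gb major, so V.
Gb: root Gb is the tonic; major triad there is I.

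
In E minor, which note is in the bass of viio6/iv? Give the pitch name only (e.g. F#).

The applied chord viio6/iv is rooted on G#: G#-B-D.
The figure 6 means first inversion — the third is in the bass.

B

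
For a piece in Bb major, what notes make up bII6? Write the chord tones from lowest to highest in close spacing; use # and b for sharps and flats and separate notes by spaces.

Eb Gb Cb

Scale degree 2 in Bb major is C; lowering it a half step gives Cb. bII6 is the Neapolitan sixth — a major triad on the lowered second degree, here in its customary first inversion.
So the chord is Cb-Eb-Gb, a major triad.
The figured bass 6 indicates first inversion, placing the third (Eb) in the bass: Eb-Gb-Cb.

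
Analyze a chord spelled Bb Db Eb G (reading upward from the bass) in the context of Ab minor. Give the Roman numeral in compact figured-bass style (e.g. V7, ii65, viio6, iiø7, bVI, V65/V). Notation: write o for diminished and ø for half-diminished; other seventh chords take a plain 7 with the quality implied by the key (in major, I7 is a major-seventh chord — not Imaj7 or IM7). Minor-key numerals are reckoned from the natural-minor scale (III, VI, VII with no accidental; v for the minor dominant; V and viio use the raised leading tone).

V43

The pitches Eb-G-Bb-Db form a dominant seventh chord rooted on Eb.
Eb is scale degree 5 in Ab minor, and a dominant seventh chord on that degree is written V7.
With Bb in the bass the chord is in second inversion, so the figured bass is 43.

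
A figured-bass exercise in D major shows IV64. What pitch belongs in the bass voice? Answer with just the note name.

IV in D major has root G; the chord is G-B-D.
The figure 64 means second inversion — the fifth is in the bass.

D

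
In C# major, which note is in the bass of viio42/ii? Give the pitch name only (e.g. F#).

B

The applied chord viio42/ii is rooted on C##: C##-E#-G#-B.
The figure 42 means third inversion — the seventh is in the bass.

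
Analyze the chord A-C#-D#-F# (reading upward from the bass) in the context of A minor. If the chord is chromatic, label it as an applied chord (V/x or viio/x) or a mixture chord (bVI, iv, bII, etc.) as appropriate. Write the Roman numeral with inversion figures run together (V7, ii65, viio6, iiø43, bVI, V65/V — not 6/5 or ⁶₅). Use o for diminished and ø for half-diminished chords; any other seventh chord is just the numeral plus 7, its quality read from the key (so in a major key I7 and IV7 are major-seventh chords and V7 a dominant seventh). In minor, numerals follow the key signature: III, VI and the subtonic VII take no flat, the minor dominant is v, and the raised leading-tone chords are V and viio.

The pitches D#-F#-A-C# form a half-diminished seventh chord rooted on D#.
D# sits a half step below E (V in A minor); a diminished chord there is the applied leading-tone chord of V.
With A in the bass the chord is in second inversion, so the figured bass is 43.

viiø43/V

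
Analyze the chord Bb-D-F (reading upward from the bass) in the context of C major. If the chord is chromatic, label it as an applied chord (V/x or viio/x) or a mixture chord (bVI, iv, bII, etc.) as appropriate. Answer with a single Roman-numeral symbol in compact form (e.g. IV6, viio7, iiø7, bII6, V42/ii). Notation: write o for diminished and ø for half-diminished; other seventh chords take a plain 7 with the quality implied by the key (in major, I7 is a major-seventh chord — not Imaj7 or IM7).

bVII

Stacked in thirds the chord is Bb-D-F: a major triad on Bb.
Bb is the lowered seventh degree of C major (diatonic 7 would be B). This is a major triad on the lowered seventh degree (the subtonic), borrowed from the parallel minor.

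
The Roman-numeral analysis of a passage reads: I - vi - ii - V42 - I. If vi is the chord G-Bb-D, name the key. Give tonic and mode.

The chord Gm is a minor triad rooted on G; its label is vi.
vi on G implies G is the submediant; that puts the tonic at Bb, and the lowercase numeral fits major mode.

Bb major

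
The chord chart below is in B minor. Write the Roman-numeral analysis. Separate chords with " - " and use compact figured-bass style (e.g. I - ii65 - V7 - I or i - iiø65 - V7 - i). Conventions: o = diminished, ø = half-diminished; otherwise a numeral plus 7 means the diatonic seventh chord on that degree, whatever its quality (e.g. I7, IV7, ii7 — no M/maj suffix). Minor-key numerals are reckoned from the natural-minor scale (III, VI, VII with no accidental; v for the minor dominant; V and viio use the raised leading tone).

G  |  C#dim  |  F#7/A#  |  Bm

VI - iio - V65 - i

G: root G is the submediant; major triad there is VI.
C#dim: diminished triad on C# = scale degree 2 → iio.
F#7/A#: root F# is the dominant; dominant seventh chord there is V65.
Bm has root B, degree 1 in B minor, so i.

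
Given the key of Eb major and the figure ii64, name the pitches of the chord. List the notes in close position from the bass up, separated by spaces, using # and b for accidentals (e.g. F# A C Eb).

C F Ab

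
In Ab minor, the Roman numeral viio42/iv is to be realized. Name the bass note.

The applied chord viio42/iv is rooted on C: C-Eb-Gb-Bbb.
The figure 42 means third inversion — the seventh is in the bass.

Bbb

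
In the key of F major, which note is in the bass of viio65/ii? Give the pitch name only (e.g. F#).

The applied chord viio65/ii is rooted on F#: F#-A-C-Eb.
The figure 65 means first inversion — the third is in the bass.

A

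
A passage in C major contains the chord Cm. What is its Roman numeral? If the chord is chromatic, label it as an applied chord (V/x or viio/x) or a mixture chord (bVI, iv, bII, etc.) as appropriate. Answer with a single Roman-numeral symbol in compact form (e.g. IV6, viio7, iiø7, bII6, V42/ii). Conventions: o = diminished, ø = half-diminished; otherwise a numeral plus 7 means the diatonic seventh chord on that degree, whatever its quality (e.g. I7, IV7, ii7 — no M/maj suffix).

i

The pitches C-Eb-G form a minor triad rooted on C.
C is the first degree of C major. This is the minor tonic, borrowed from the parallel minor.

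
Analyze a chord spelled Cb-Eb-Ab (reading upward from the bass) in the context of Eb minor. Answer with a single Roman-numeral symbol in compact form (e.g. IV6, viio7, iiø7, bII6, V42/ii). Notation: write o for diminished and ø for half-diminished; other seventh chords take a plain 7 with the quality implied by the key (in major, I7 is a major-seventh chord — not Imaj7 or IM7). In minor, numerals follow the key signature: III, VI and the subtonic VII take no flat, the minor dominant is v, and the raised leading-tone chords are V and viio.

iv6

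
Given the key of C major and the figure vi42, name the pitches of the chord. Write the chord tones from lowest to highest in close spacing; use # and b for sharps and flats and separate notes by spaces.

G A C E

The numeral's case and figure indicate a minor seventh chord. In C major its root, the sixth degree, is A.
Stacking thirds from A gives A-C-E-G.
The figured bass 42 indicates third inversion, placing the seventh (G) in the bass: G-A-C-E.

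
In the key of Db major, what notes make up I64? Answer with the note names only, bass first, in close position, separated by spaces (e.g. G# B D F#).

Ab Db F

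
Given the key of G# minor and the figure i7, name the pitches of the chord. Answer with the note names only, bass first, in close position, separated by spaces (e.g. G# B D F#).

In G# minor, the first degree is G#, and the diatonic chord built there is a minor seventh chord.
That chord is spelled G#-B-D#-F#.

G# B D# F#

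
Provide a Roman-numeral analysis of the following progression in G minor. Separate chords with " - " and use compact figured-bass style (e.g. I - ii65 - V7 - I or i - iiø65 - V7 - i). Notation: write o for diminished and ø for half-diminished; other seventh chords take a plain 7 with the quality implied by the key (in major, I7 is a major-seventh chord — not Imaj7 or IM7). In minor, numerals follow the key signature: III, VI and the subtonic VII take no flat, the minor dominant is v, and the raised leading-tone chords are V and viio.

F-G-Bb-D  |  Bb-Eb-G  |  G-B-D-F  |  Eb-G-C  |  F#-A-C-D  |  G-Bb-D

F-G-Bb-D: minor seventh chord on G = scale degree 1 → i42.
Bb-Eb-G has root Eb, degree 6 in G minor, so VI64.
G-B-D-F is the secondary dominant of iv (dominant seventh chord on G): V7/iv.
Eb-G-C has root C, degree 4 in G minor, so iv6.
F#-A-C-D has root D, degree 5 in G minor, so V65.
G-Bb-D has root G, degree 1 in G minor, so i.

i42 - VI64 - V7/iv - iv6 - V65 - i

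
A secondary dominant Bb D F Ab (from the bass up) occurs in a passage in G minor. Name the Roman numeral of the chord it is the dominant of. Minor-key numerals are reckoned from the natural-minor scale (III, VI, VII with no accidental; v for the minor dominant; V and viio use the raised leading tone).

VI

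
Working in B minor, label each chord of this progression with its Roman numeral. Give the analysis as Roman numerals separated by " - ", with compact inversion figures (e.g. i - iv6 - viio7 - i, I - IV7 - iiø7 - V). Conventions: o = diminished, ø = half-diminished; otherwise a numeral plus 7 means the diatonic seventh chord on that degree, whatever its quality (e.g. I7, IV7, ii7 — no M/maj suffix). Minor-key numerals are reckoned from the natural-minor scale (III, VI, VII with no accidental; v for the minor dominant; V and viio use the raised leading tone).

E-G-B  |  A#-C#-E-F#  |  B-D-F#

iv - V65 - i

E-G-B has root E, degree 4 in B minor, so iv.
A#-C#-E-F#: dominant seventh chord on F# = scale degree 5 → V65.
B-D-F#: minor triad on B = scale degree 1 → i.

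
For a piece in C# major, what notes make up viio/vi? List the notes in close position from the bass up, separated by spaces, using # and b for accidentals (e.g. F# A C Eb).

The slash marks an applied leading-tone chord: viio of vi. In C# major, vi is A#, so the leading tone to it is G##, a half step below.
Building a diminished triad on G## gives G##-B#-D#.

G## B# D#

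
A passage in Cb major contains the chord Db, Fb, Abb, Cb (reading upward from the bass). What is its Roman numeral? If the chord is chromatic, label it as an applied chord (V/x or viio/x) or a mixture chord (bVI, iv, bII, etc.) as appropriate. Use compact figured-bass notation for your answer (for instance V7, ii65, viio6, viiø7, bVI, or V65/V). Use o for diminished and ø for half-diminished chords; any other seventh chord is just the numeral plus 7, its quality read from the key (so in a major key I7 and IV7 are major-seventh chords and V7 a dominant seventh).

iiø7

Stacked in thirds the chord is Db-Fb-Abb-Cb: a half-diminished seventh chord on Db.
Db is the second degree of Cb major. This is the half-diminished supertonic seventh, borrowed from the parallel minor.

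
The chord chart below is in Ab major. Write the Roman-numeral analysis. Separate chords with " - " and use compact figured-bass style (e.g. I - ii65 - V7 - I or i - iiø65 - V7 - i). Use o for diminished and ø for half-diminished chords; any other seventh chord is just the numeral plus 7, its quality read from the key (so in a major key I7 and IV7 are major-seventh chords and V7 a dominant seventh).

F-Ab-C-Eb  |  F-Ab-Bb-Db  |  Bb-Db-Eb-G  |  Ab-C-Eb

vi7 - ii43 - V43 - I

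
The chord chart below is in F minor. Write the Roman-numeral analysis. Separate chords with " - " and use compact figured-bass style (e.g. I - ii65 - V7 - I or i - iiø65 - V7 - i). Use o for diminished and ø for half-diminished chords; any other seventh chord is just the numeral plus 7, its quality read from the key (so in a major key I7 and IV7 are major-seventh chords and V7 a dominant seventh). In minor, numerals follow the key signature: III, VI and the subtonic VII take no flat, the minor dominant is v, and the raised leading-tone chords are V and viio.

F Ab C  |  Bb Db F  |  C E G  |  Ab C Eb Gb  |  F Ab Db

F-Ab-C: root F is the tonic; minor triad there is i.
Bb-Db-F has root Bb, degree 4 in F minor, so iv.
C-E-G: major triad on C = scale degree 5 → V.
Ab-C-Eb-Gb: chromatic; Ab is V of VI, so V7/VI.
F-Ab-Db has root Db, degree 6 in F minor, so VI6.

i - iv - V - V7/VI - VI6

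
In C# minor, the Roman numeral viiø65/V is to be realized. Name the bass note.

The applied chord viiø65/V is rooted on F##: F##-A#-C#-E#.
The figure 65 means first inversion — the third is in the bass.

A#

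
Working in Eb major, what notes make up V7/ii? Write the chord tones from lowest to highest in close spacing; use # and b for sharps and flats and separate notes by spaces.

V7/ii is a secondary dominant — the dominant seventh of ii. ii in Eb major is F, so the applied chord's root is C, a perfect fifth above.
Building a dominant seventh chord on C gives C-E-G-Bb.

C E G Bb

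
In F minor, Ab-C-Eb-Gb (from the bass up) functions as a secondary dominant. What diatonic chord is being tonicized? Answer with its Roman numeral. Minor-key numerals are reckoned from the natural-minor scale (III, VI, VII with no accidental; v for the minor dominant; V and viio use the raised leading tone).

The chord is a dominant seventh chord on Ab.
A dominant resolves down a perfect fifth: Ab → Db. In F minor, Db is scale degree 6, i.e. VI.

VI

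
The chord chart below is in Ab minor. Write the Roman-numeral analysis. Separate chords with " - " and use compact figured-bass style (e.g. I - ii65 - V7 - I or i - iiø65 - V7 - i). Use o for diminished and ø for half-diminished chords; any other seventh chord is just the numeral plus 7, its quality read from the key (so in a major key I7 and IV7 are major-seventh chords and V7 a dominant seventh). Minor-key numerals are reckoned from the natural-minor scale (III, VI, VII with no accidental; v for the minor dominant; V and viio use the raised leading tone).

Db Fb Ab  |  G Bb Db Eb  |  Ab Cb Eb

iv - V65 - i

Db-Fb-Ab has root Db, degree 4 in Ab minor, so iv.
G-Bb-Db-Eb: dominant seventh chord on Eb = scale degree 5 → V65.
Ab-Cb-Eb: minor triad on Ab = scale degree 1 → i.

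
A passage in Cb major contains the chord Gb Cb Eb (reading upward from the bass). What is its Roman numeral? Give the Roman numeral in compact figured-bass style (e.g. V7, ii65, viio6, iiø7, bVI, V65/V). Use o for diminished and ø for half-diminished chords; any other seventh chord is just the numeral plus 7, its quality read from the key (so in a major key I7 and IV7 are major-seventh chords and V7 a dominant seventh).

Stacked in thirds the chord is Cb-Eb-Gb: a major triad on Cb.
In Cb major, Cb is the tonic; the diatonic major triad there is I.
With Gb in the bass the chord is in second inversion, so the figured bass is 64.

I64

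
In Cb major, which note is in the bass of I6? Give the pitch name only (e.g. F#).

Eb

I in Cb major has root Cb; the chord is Cb-Eb-Gb.
The figure 6 means first inversion — the third is in the bass.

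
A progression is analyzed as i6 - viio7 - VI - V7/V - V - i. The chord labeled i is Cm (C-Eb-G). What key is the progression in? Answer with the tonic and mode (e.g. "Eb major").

The anchor chord is a minor triad on C, labeled i.
If C is scale degree 1 and the mode makes that degree carry a minor triad, the tonic is C and the mode is minor.

C minor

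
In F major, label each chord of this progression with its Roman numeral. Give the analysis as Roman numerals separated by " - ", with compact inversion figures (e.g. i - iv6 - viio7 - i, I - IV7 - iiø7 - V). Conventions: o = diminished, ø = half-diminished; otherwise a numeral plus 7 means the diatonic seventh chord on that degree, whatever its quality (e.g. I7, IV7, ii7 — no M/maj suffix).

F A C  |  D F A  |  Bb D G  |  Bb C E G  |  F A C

I - vi - ii6 - V42 - I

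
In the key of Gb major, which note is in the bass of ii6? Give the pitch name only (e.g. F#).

ii in Gb major has root Ab; the chord is Ab-Cb-Eb.
The figure 6 means first inversion — the third is in the bass.

Cb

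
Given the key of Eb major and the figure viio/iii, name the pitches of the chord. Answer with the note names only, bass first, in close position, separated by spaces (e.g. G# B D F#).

The slash marks an applied leading-tone chord: viio of iii. In Eb major, iii is G, so the leading tone to it is F#, a half step below.
Building a diminished triad on F# gives F#-A-C.

F# A C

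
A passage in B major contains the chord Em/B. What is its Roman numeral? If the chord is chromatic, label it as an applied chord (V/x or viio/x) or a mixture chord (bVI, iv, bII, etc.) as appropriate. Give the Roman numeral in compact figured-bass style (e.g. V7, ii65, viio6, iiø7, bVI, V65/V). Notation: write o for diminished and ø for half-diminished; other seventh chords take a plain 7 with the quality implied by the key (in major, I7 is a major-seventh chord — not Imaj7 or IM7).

The pitches E-G-B form a minor triad rooted on E.
E is the fourth degree of B major. This is the minor subdominant, borrowed from the parallel minor.
With B in the bass the chord is in second inversion, so the figured bass is 64.

iv64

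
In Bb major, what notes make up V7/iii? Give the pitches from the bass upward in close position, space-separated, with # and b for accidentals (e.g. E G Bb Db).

The slash means an applied dominant: we want the dominant of iii. In Bb major, iii is D minor, and its dominant is built on A.
Building a dominant seventh chord on A gives A-C#-E-G.

A C# E G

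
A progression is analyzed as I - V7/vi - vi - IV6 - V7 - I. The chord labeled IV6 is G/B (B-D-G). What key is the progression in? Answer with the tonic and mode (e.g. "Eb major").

D major

The anchor chord is a major triad on G, labeled IV6.
Counting down 3 scale steps from G places the tonic on D; a major triad on degree 4 is diatonic only in major.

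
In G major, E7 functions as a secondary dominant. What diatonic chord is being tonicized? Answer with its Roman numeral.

The chord is a dominant seventh chord on E.
A dominant resolves down a perfect fifth: E → A. In G major, A is scale degree 2, i.e. ii.

ii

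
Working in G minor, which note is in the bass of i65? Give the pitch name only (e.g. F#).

i in G minor has root G; the chord is G-Bb-D-F.
The figure 65 means first inversion — the third is in the bass.

Bb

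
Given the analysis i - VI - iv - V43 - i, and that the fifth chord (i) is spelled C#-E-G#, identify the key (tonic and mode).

C# minor

The anchor chord is a minor triad on C#, labeled i.
If C# is scale degree 1 and the mode makes that degree carry a minor triad, the tonic is C# and the mode is minor.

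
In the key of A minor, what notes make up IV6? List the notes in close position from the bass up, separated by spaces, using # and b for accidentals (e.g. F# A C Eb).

F# A D

IV6 is the major subdominant, borrowed from the parallel major. In A minor that root is D.
So the chord is D-F#-A.
With the 6 figure the chord is in first inversion; from the bass F# upward in close position it reads F#-A-D.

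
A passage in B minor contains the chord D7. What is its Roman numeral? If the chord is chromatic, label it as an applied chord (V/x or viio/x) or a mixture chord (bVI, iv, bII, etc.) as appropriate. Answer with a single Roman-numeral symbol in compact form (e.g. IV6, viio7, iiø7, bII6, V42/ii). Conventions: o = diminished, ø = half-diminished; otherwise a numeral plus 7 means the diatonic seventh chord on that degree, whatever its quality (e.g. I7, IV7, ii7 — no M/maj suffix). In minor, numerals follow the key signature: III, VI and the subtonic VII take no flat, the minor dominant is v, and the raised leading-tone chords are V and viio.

Stacked in thirds the chord is D-F#-A-C: a dominant seventh chord on D.
D is not a diatonic chord root with this quality in B minor, but it lies a perfect fifth above G (VI), so the chord functions as an applied dominant of VI.

V7/VI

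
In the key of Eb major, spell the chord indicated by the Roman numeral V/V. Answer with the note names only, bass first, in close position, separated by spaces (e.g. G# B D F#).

V/V is a secondary dominant — the dominant triad of V. V in Eb major is Bb, so the applied chord's root is F, a perfect fifth above.
Building a major triad on F gives F-A-C.

F A C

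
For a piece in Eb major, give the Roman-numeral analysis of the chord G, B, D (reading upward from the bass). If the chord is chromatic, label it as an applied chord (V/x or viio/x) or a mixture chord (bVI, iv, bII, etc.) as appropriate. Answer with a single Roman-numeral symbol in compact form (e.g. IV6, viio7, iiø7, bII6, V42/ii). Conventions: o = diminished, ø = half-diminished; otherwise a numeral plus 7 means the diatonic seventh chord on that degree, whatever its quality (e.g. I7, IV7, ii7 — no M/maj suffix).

V/vi

Stacked in thirds the chord is G-B-D: a major triad on G.
G is not a diatonic chord root with this quality in Eb major, but it lies a perfect fifth above C (vi), so the chord functions as an applied dominant of vi.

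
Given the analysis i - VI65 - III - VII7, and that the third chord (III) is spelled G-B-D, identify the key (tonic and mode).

The chord G is a major triad rooted on G; its label is III.
If G is scale degree 3 and the mode makes that degree carry a major triad, the tonic is E and the mode is minor.

E minor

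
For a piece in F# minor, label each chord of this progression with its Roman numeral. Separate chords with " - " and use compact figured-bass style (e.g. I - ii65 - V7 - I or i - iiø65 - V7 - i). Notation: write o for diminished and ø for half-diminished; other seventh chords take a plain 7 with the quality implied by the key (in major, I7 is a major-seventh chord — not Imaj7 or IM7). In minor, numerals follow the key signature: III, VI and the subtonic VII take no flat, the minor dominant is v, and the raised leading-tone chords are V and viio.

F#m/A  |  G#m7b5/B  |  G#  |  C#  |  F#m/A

i6 - iiø65 - V/V - V - i6

F#m/A: minor triad on F# = scale degree 1 → i6.
G#m7b5/B: half-diminished seventh chord on G# = scale degree 2 → iiø65.
G# is the secondary dominant of V (major triad on G#): V/V.
C#: major triad on C# = scale degree 5 → V.
F#m/A: minor triad on F# = scale degree 1 → i6.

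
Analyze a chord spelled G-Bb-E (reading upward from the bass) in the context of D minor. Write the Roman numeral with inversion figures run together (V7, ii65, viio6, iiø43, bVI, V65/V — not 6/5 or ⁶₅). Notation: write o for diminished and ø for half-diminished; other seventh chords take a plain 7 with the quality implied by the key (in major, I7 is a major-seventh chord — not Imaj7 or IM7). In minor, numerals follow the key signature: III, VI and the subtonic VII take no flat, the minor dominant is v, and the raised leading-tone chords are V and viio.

iio6

The pitches E-G-Bb form a diminished triad rooted on E.
E is scale degree 2 in D minor, and a diminished triad on that degree is written iio.
With G in the bass the chord is in first inversion, so the figured bass is 6.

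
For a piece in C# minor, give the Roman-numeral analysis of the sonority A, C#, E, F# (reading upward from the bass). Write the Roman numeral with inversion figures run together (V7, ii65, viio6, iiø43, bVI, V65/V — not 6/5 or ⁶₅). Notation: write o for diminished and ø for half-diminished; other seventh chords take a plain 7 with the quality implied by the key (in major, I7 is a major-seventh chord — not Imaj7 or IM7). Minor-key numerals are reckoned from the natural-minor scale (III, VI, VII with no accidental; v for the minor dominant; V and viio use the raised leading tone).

iv65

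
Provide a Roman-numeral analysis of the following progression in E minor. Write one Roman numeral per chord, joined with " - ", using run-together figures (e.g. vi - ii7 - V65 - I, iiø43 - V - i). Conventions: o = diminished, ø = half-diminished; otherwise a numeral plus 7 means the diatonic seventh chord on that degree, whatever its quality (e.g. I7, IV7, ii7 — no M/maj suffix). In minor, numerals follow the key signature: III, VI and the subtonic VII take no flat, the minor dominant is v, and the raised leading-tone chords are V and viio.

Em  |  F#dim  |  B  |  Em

i - iio - V - i

Em has root E, degree 1 in E minor, so i.
F#dim: diminished triad on F# = scale degree 2 → iio.
B has root B, degree 5 in E minor, so V.
Em: minor triad on E = scale degree 1 → i.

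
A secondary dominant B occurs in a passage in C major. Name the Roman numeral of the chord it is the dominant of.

iii

The chord is a major triad on B.
A dominant resolves down a perfect fifth: B → E. In C major, E is scale degree 3, i.e. iii.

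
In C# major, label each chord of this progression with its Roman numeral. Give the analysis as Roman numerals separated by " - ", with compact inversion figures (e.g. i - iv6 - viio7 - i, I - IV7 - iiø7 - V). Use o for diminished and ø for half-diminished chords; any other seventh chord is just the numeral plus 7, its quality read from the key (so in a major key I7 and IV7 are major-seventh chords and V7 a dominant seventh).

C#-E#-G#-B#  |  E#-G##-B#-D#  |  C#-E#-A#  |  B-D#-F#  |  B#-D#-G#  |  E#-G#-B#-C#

C#-E#-G#-B#: major seventh chord on C# = scale degree 1 → I7.
E#-G##-B#-D#: a dominant seventh chord on E#, the applied dominant of vi → V7/vi.
C#-E#-A#: minor triad on A# = scale degree 6 → vi6.
B-D#-F# is non-diatonic — bVII, a mixture chord from C# minor.
B#-D#-G#: root G# is the dominant; major triad there is V6.
E#-G#-B#-C#: major seventh chord on C# = scale degree 1 → I65.

I7 - V7/vi - vi6 - bVII - V6 - I65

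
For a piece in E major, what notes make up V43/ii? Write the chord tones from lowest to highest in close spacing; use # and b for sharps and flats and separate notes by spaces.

G# B C# E#

V43/ii is a secondary dominant — the dominant seventh of ii. ii in E major is F#, so the applied chord's root is C#, a perfect fifth above.
Building a dominant seventh chord on C# gives C#-E#-G#-B.
With the 43 figure the chord is in second inversion; from the bass G# upward in close position it reads G#-B-C#-E#.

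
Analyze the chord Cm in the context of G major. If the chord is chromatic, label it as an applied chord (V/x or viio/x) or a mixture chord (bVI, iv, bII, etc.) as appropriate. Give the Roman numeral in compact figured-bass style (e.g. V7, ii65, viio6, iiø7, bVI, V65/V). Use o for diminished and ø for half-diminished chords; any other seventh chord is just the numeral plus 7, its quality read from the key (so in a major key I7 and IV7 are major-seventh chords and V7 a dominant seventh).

The pitches C-Eb-G form a minor triad rooted on C.
C is the fourth degree of G major. This is the minor subdominant, borrowed from the parallel minor.

iv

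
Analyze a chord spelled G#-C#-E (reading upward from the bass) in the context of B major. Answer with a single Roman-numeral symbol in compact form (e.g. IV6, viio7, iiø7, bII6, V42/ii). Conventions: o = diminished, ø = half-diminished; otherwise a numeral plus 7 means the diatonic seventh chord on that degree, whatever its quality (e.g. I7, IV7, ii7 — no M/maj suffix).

ii64

The pitches C#-E-G# form a minor triad rooted on C#.
In B major, C# is the supertonic; the diatonic minor triad there is ii.
With G# in the bass the chord is in second inversion, so the figured bass is 64.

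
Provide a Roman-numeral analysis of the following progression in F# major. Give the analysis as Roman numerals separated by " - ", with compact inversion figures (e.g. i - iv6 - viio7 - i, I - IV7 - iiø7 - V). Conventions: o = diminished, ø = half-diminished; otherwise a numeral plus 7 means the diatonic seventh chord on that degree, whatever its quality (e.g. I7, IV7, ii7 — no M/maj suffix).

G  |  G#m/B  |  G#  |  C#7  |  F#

G: major triad on G — chromatic; G is the lowered second degree, so this is the Neapolitan chord, bII.
G#m/B has root G#, degree 2 in F# major, so ii6.
G# is the secondary dominant of V (major triad on G#): V/V.
C#7 has root C#, degree 5 in F# major, so V7.
F# has root F#, degree 1 in F# major, so I.

bII - ii6 - V/V - V7 - I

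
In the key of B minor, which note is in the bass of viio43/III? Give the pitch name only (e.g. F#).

G

The applied chord viio43/III is rooted on C#: C#-E-G-Bb.
The figure 43 means second inversion — the fifth is in the bass.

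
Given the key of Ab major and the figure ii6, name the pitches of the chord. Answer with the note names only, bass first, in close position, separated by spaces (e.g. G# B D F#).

Db F Bb

The numeral's case and figure indicate a minor triad. In Ab major its root, the second degree, is Bb.
Stacking thirds from Bb gives Bb-Db-F.
With the 6 figure the chord is in first inversion; from the bass Db upward in close position it reads Db-F-Bb.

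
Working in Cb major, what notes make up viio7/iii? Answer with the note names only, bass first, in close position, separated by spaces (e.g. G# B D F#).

D F Ab Cb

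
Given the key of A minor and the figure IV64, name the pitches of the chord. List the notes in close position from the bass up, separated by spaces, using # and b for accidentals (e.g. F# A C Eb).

Scale degree 4 in A minor is D; here the chord built on it is altered to a major triad. IV64 is the major subdominant, borrowed from the parallel major.
So the chord is D-F#-A, a major triad.
The figured bass 64 indicates second inversion, placing the fifth (A) in the bass: A-D-F#.

A D F#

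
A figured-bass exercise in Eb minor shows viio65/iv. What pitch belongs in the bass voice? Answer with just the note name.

The applied chord viio65/iv is rooted on G: G-Bb-Db-Fb.
The figure 65 means first inversion — the third is in the bass.

Bb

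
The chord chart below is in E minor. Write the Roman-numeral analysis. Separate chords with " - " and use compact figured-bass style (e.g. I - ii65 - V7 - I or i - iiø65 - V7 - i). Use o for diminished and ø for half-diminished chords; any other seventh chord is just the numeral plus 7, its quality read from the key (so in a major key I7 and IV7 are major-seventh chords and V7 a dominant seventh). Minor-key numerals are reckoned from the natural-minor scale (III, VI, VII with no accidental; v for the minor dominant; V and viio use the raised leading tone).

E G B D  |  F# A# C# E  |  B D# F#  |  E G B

i7 - V7/V - V - i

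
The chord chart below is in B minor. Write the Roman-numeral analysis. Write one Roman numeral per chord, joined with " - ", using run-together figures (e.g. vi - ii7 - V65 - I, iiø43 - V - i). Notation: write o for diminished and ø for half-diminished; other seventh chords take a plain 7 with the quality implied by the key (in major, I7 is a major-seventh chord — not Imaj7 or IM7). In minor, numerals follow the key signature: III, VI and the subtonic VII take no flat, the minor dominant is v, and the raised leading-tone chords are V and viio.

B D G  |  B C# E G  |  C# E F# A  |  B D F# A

B-D-G: major triad on G = scale degree 6 → VI6.
B-C#-E-G has root C#, degree 2 in B minor, so iiø42.
C#-E-F#-A: root F# is the dominant; minor seventh chord there is v43.
B-D-F#-A: minor seventh chord on B = scale degree 1 → i7.

VI6 - iiø42 - v43 - i7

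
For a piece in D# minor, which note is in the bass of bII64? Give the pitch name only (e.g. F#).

bII in D# minor has root E; the chord is E-G#-B.
The figure 64 means second inversion — the fifth is in the bass.

B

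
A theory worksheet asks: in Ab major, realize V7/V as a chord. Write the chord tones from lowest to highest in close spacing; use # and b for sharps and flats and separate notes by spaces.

The slash means an applied dominant: we want the dominant of V. In Ab major, V is Eb major, and its dominant is built on Bb.
Building a dominant seventh chord on Bb gives Bb-D-F-Ab.

Bb D F Ab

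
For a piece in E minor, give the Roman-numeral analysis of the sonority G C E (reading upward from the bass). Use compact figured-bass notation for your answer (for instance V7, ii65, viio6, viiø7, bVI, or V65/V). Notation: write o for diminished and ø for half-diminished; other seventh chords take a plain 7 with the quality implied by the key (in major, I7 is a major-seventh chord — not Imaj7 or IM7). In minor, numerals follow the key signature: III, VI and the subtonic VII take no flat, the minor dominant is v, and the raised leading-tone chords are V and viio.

Stacked in thirds the chord is C-E-G: a major triad on C.
In E minor, C is the submediant; the diatonic major triad there is VI.
With G in the bass the chord is in second inversion, so the figured bass is 64.

VI64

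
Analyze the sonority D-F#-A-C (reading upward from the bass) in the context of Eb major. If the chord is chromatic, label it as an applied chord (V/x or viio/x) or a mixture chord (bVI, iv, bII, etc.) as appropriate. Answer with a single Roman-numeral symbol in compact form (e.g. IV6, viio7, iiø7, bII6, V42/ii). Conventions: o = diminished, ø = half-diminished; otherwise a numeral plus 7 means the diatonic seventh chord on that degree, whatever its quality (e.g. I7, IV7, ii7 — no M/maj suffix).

Stacked in thirds the chord is D-F#-A-C: a dominant seventh chord on D.
D is not a diatonic chord root with this quality in Eb major, but it lies a perfect fifth above G (iii), so the chord functions as an applied dominant of iii.

V7/iii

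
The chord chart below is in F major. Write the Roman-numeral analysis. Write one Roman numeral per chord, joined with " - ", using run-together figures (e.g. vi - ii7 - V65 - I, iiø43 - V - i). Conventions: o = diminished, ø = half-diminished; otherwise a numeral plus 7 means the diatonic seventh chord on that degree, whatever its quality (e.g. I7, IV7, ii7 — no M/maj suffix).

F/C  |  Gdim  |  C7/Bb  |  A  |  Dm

F/C: root F is the tonic; major triad there is I64.
Gdim: G with this quality isn't in the key; it's iio, borrowed from the parallel minor.
C7/Bb: root C is the dominant; dominant seventh chord there is V42.
A: a major triad on A, the applied dominant of vi → V/vi.
Dm: minor triad on D = scale degree 6 → vi.

I64 - iio - V42 - V/vi - vi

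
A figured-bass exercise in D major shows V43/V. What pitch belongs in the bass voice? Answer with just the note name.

B

The applied chord V43/V is rooted on E: E-G#-B-D.
The figure 43 means second inversion — the fifth is in the bass.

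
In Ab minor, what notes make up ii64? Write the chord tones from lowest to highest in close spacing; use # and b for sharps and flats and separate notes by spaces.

F Bb Db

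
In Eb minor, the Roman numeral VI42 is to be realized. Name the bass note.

VI in Eb minor has root Cb; the chord is Cb-Eb-Gb-Bb.
The figure 42 means third inversion — the seventh is in the bass.

Bb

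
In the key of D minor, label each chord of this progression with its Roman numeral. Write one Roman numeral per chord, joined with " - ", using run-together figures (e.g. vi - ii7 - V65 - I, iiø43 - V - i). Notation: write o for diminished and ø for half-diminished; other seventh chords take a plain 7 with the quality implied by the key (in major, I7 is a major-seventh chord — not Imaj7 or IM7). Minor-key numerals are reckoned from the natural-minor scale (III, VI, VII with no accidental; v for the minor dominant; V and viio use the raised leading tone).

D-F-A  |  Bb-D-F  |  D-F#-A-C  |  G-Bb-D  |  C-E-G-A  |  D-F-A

i - VI - V7/iv - iv - v65 - i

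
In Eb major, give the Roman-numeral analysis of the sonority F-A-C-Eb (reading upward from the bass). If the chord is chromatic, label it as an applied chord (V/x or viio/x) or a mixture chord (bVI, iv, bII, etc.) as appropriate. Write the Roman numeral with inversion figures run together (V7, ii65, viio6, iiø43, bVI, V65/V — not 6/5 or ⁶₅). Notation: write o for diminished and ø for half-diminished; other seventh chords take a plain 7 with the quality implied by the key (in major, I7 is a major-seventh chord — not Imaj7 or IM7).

Stacked in thirds the chord is F-A-C-Eb: a dominant seventh chord on F.
F is not a diatonic chord root with this quality in Eb major, but it lies a perfect fifth above Bb (V), so the chord functions as an applied dominant of V.

V7/V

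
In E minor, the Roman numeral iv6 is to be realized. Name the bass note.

C

iv in E minor has root A; the chord is A-C-E.
The figure 6 means first inversion — the third is in the bass.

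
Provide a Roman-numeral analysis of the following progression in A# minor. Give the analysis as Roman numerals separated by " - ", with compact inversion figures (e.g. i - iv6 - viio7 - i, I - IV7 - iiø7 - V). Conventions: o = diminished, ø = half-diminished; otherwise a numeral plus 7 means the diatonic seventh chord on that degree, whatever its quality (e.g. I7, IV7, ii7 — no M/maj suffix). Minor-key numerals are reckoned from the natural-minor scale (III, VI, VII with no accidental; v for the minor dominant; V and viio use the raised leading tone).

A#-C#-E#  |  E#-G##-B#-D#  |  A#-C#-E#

A#-C#-E# has root A#, degree 1 in A# minor, so i.
E#-G##-B#-D# has root E#, degree 5 in A# minor, so V7.
A#-C#-E# has root A#, degree 1 in A# minor, so i.

i - V7 - i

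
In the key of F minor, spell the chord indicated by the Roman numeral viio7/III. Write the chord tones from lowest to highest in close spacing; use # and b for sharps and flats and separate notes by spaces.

G Bb Db Fb

The slash marks an applied leading-tone chord: viio of III. In F minor, III is Ab, so the leading tone to it is G, a half step below.
Building a fully diminished seventh chord on G gives G-Bb-Db-Fb.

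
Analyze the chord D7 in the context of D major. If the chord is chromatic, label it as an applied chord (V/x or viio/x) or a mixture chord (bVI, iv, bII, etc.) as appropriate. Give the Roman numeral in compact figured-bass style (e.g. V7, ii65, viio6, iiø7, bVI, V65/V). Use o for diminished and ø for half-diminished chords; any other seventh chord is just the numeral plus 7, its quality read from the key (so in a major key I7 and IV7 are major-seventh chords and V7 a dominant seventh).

Stacked in thirds the chord is D-F#-A-C: a dominant seventh chord on D.
D is not a diatonic chord root with this quality in D major, but it lies a perfect fifth above G (IV), so the chord functions as an applied dominant of IV.

V7/IV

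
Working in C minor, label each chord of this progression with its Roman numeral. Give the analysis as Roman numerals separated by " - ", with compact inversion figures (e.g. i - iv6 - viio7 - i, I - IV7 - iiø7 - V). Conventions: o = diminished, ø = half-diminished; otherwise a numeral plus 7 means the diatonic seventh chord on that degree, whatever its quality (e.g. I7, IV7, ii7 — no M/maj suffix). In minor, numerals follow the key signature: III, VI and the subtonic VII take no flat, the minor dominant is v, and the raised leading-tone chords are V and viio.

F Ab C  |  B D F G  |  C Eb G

iv - V65 - i

F-Ab-C: minor triad on F = scale degree 4 → iv.
B-D-F-G: root G is the dominant; dominant seventh chord there is V65.
C-Eb-G has root C, degree 1 in C minor, so i.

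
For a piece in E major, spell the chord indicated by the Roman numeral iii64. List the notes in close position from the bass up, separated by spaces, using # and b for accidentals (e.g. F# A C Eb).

D# G# B

In E major, the mediant is G#, and the diatonic chord built there is a minor triad.
That chord is spelled G#-B-D#.
With the 64 figure the chord is in second inversion; from the bass D# upward in close position it reads D#-G#-B.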